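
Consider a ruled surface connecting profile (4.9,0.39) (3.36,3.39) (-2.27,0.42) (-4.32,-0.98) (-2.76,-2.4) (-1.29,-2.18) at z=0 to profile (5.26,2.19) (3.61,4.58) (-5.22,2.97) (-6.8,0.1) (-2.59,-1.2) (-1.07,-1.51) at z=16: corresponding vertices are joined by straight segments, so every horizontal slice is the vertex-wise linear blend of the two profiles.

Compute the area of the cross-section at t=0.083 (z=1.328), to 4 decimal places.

Cross-section at t=0.083: each vertex is (1-t)·p0[i] + t·p1[i].
  v1: (1-0.083)·(4.9,0.39) + 0.083·(5.26,2.19) = (4.9299,0.5394)
  v2: (1-0.083)·(3.36,3.39) + 0.083·(3.61,4.58) = (3.3807,3.4888)
  v3: (1-0.083)·(-2.27,0.42) + 0.083·(-5.22,2.97) = (-2.5149,0.6317)
  v4: (1-0.083)·(-4.32,-0.98) + 0.083·(-6.8,0.1) = (-4.5258,-0.8904)
  v5: (1-0.083)·(-2.76,-2.4) + 0.083·(-2.59,-1.2) = (-2.7459,-2.3004)
  v6: (1-0.083)·(-1.29,-2.18) + 0.083·(-1.07,-1.51) = (-1.2717,-2.1244)
Shoelace sum Σ(x_i·y_{i+1} − x_{i+1}·y_i):
  i=1: 4.9299·3.4888 − 3.3807·0.5394 = +15.3756 (running +15.3756)
  i=2: 3.3807·0.6317 − -2.5149·3.4888 = +10.9092 (running +26.2848)
  i=3: -2.5149·-0.8904 − -4.5258·0.6317 = +5.0979 (running +31.3827)
  i=4: -4.5258·-2.3004 − -2.7459·-0.8904 = +7.9664 (running +39.3491)
  i=5: -2.7459·-2.1244 − -1.2717·-2.3004 = +2.9078 (running +42.2569)
  i=6: -1.2717·0.5394 − 4.9299·-2.1244 = +9.7870 (running +52.0439)
Area = |Σ|/2 = |52.0439|/2 = 26.0220

Area at t=0.083: 26.0220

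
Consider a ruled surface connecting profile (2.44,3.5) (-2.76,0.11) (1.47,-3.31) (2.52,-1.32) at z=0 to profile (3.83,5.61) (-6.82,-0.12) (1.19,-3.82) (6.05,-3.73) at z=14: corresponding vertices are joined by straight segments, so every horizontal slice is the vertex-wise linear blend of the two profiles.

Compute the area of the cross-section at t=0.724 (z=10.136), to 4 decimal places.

Cross-section at t=0.724: each vertex is (1-t)·p0[i] + t·p1[i].
  v1: (1-0.724)·(2.44,3.5) + 0.724·(3.83,5.61) = (3.4464,5.0276)
  v2: (1-0.724)·(-2.76,0.11) + 0.724·(-6.82,-0.12) = (-5.6994,-0.0565)
  v3: (1-0.724)·(1.47,-3.31) + 0.724·(1.19,-3.82) = (1.2673,-3.6792)
  v4: (1-0.724)·(2.52,-1.32) + 0.724·(6.05,-3.73) = (5.0757,-3.0648)
Shoelace sum Σ(x_i·y_{i+1} − x_{i+1}·y_i):
  i=1: 3.4464·-0.0565 − -5.6994·5.0276 = +28.4599 (running +28.4599)
  i=2: -5.6994·-3.6792 − 1.2673·-0.0565 = +21.0412 (running +49.5012)
  i=3: 1.2673·-3.0648 − 5.0757·-3.6792 = +14.7908 (running +64.2920)
  i=4: 5.0757·5.0276 − 3.4464·-3.0648 = +36.0814 (running +100.3734)
Area = |Σ|/2 = |100.3734|/2 = 50.1867

Area at t=0.724: 50.1867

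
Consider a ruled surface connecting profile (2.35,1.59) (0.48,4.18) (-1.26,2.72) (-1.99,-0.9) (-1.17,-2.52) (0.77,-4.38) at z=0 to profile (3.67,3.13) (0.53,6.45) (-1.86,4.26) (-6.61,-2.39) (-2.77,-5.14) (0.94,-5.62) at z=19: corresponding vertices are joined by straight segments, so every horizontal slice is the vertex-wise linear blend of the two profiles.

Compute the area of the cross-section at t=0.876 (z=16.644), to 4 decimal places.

Cross-section at t=0.876: each vertex is (1-t)·p0[i] + t·p1[i].
  v1: (1-0.876)·(2.35,1.59) + 0.876·(3.67,3.13) = (3.5063,2.9390)
  v2: (1-0.876)·(0.48,4.18) + 0.876·(0.53,6.45) = (0.5238,6.1685)
  v3: (1-0.876)·(-1.26,2.72) + 0.876·(-1.86,4.26) = (-1.7856,4.0690)
  v4: (1-0.876)·(-1.99,-0.9) + 0.876·(-6.61,-2.39) = (-6.0371,-2.2052)
  v5: (1-0.876)·(-1.17,-2.52) + 0.876·(-2.77,-5.14) = (-2.5716,-4.8151)
  v6: (1-0.876)·(0.77,-4.38) + 0.876·(0.94,-5.62) = (0.9189,-5.4662)
Shoelace sum Σ(x_i·y_{i+1} − x_{i+1}·y_i):
  i=1: 3.5063·6.1685 − 0.5238·2.9390 = +20.0893 (running +20.0893)
  i=2: 0.5238·4.0690 − -1.7856·6.1685 = +13.1459 (running +33.2352)
  i=3: -1.7856·-2.2052 − -6.0371·4.0690 = +28.5030 (running +61.7382)
  i=4: -6.0371·-4.8151 − -2.5716·-2.2052 = +23.3985 (running +85.1366)
  i=5: -2.5716·-5.4662 − 0.9189·-4.8151 = +18.4817 (running +103.6183)
  i=6: 0.9189·2.9390 − 3.5063·-5.4662 = +21.8671 (running +125.4855)
Area = |Σ|/2 = |125.4855|/2 = 62.7427

Area at t=0.876: 62.7427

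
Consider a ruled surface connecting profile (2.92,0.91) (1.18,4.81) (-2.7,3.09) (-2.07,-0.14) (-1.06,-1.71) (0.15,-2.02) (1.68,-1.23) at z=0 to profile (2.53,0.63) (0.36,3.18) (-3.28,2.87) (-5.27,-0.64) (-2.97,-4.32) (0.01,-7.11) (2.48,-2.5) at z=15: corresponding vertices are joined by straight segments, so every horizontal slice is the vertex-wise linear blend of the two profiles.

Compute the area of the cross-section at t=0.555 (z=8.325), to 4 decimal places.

Cross-section at t=0.555: each vertex is (1-t)·p0[i] + t·p1[i].
  v1: (1-0.555)·(2.92,0.91) + 0.555·(2.53,0.63) = (2.7035,0.7546)
  v2: (1-0.555)·(1.18,4.81) + 0.555·(0.36,3.18) = (0.7249,3.9053)
  v3: (1-0.555)·(-2.7,3.09) + 0.555·(-3.28,2.87) = (-3.0219,2.9679)
  v4: (1-0.555)·(-2.07,-0.14) + 0.555·(-5.27,-0.64) = (-3.8460,-0.4175)
  v5: (1-0.555)·(-1.06,-1.71) + 0.555·(-2.97,-4.32) = (-2.1200,-3.1585)
  v6: (1-0.555)·(0.15,-2.02) + 0.555·(0.01,-7.11) = (0.0723,-4.8450)
  v7: (1-0.555)·(1.68,-1.23) + 0.555·(2.48,-2.5) = (2.1240,-1.9348)
Shoelace sum Σ(x_i·y_{i+1} − x_{i+1}·y_i):
  i=1: 2.7035·3.9053 − 0.7249·0.7546 = +10.0113 (running +10.0113)
  i=2: 0.7249·2.9679 − -3.0219·3.9053 = +13.9530 (running +23.9643)
  i=3: -3.0219·-0.4175 − -3.8460·2.9679 = +12.6762 (running +36.6405)
  i=4: -3.8460·-3.1585 − -2.1200·-0.4175 = +11.2627 (running +47.9032)
  i=5: -2.1200·-4.8450 − 0.0723·-3.1585 = +10.4999 (running +58.4031)
  i=6: 0.0723·-1.9348 − 2.1240·-4.8450 = +10.1508 (running +68.5538)
  i=7: 2.1240·0.7546 − 2.7035·-1.9348 = +6.8337 (running +75.3876)
Area = |Σ|/2 = |75.3876|/2 = 37.6938

Area at t=0.555: 37.6938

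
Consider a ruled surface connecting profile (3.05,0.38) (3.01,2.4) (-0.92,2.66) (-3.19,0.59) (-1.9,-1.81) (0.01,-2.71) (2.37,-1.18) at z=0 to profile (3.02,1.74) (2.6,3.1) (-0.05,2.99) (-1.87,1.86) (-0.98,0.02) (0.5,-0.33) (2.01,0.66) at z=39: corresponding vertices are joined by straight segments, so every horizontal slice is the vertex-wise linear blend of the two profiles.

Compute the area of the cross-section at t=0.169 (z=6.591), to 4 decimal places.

Area at t=0.169: 21.2837

Cross-section at t=0.169: each vertex is (1-t)·p0[i] + t·p1[i].
  v1: (1-0.169)·(3.05,0.38) + 0.169·(3.02,1.74) = (3.0449,0.6098)
  v2: (1-0.169)·(3.01,2.4) + 0.169·(2.6,3.1) = (2.9407,2.5183)
  v3: (1-0.169)·(-0.92,2.66) + 0.169·(-0.05,2.99) = (-0.7730,2.7158)
  v4: (1-0.169)·(-3.19,0.59) + 0.169·(-1.87,1.86) = (-2.9669,0.8046)
  v5: (1-0.169)·(-1.9,-1.81) + 0.169·(-0.98,0.02) = (-1.7445,-1.5007)
  v6: (1-0.169)·(0.01,-2.71) + 0.169·(0.5,-0.33) = (0.0928,-2.3078)
  v7: (1-0.169)·(2.37,-1.18) + 0.169·(2.01,0.66) = (2.3092,-0.8690)
Shoelace sum Σ(x_i·y_{i+1} − x_{i+1}·y_i):
  i=1: 3.0449·2.5183 − 2.9407·0.6098 = +5.8747 (running +5.8747)
  i=2: 2.9407·2.7158 − -0.7730·2.5183 = +9.9329 (running +15.8075)
  i=3: -0.7730·0.8046 − -2.9669·2.7158 = +7.4355 (running +23.2431)
  i=4: -2.9669·-1.5007 − -1.7445·0.8046 = +5.8562 (running +29.0993)
  i=5: -1.7445·-2.3078 − 0.0928·-1.5007 = +4.1653 (running +33.2646)
  i=6: 0.0928·-0.8690 − 2.3092·-2.3078 = +5.2484 (running +38.5129)
  i=7: 2.3092·0.6098 − 3.0449·-0.8690 = +4.0544 (running +42.5673)
Area = |Σ|/2 = |42.5673|/2 = 21.2837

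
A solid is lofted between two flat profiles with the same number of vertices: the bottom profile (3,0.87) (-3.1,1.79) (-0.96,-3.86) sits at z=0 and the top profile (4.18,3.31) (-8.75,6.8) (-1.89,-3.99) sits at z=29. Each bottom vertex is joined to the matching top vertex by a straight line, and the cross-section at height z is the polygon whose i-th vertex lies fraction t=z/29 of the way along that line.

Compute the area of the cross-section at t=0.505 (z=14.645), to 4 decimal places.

Cross-section at t=0.505: each vertex is (1-t)·p0[i] + t·p1[i].
  v1: (1-0.505)·(3,0.87) + 0.505·(4.18,3.31) = (3.5959,2.1022)
  v2: (1-0.505)·(-3.1,1.79) + 0.505·(-8.75,6.8) = (-5.9533,4.3201)
  v3: (1-0.505)·(-0.96,-3.86) + 0.505·(-1.89,-3.99) = (-1.4296,-3.9257)
Shoelace sum Σ(x_i·y_{i+1} − x_{i+1}·y_i):
  i=1: 3.5959·4.3201 − -5.9533·2.1022 = +28.0494 (running +28.0494)
  i=2: -5.9533·-3.9257 − -1.4296·4.3201 = +29.5465 (running +57.5959)
  i=3: -1.4296·2.1022 − 3.5959·-3.9257 = +11.1108 (running +68.7068)
Area = |Σ|/2 = |68.7068|/2 = 34.3534

Area at t=0.505: 34.3534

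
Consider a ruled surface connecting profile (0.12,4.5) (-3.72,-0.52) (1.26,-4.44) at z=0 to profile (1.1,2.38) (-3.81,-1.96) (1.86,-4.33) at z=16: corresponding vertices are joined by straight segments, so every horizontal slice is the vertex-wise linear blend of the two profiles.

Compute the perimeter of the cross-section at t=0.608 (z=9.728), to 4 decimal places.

Cross-section at t=0.608: each vertex is (1-t)·p0[i] + t·p1[i].
  v1: (1-0.608)·(0.12,4.5) + 0.608·(1.1,2.38) = (0.7158,3.2110)
  v2: (1-0.608)·(-3.72,-0.52) + 0.608·(-3.81,-1.96) = (-3.7747,-1.3955)
  v3: (1-0.608)·(1.26,-4.44) + 0.608·(1.86,-4.33) = (1.6248,-4.3731)
Perimeter = Σ |v_{i+1} − v_i|:
  edge 1→2: √(-4.4906² + -4.6066²) = 6.4332 (running 6.4332)
  edge 2→3: √(5.3995² + -2.9776²) = 6.1661 (running 12.5993)
  edge 3→1: √(-0.9090² + 7.5842²) = 7.6384 (running 20.2377)
Perimeter = 20.2377

Perimeter at t=0.608: 20.2377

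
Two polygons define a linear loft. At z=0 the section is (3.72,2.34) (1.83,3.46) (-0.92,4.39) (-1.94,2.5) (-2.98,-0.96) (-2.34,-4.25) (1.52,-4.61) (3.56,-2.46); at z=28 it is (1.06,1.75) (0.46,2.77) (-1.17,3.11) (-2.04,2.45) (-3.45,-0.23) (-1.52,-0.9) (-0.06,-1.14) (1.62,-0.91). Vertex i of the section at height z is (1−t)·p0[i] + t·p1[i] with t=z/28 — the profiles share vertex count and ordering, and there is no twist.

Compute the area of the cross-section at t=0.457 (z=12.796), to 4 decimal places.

Area at t=0.457: 29.7727

Cross-section at t=0.457: each vertex is (1-t)·p0[i] + t·p1[i].
  v1: (1-0.457)·(3.72,2.34) + 0.457·(1.06,1.75) = (2.5044,2.0704)
  v2: (1-0.457)·(1.83,3.46) + 0.457·(0.46,2.77) = (1.2039,3.1447)
  v3: (1-0.457)·(-0.92,4.39) + 0.457·(-1.17,3.11) = (-1.0342,3.8050)
  v4: (1-0.457)·(-1.94,2.5) + 0.457·(-2.04,2.45) = (-1.9857,2.4771)
  v5: (1-0.457)·(-2.98,-0.96) + 0.457·(-3.45,-0.23) = (-3.1948,-0.6264)
  v6: (1-0.457)·(-2.34,-4.25) + 0.457·(-1.52,-0.9) = (-1.9653,-2.7190)
  v7: (1-0.457)·(1.52,-4.61) + 0.457·(-0.06,-1.14) = (0.7979,-3.0242)
  v8: (1-0.457)·(3.56,-2.46) + 0.457·(1.62,-0.91) = (2.6734,-1.7516)
Shoelace sum Σ(x_i·y_{i+1} − x_{i+1}·y_i):
  i=1: 2.5044·3.1447 − 1.2039·2.0704 = +5.3829 (running +5.3829)
  i=2: 1.2039·3.8050 − -1.0342·3.1447 = +7.8333 (running +13.2162)
  i=3: -1.0342·2.4771 − -1.9857·3.8050 = +4.9937 (running +18.2099)
  i=4: -1.9857·-0.6264 − -3.1948·2.4771 = +9.1578 (running +27.3677)
  i=5: -3.1948·-2.7190 − -1.9653·-0.6264 = +7.4558 (running +34.8235)
  i=6: -1.9653·-3.0242 − 0.7979·-2.7190 = +8.1130 (running +42.9365)
  i=7: 0.7979·-1.7516 − 2.6734·-3.0242 = +6.6873 (running +49.6237)
  i=8: 2.6734·2.0704 − 2.5044·-1.7516 = +9.9218 (running +59.5455)
Area = |Σ|/2 = |59.5455|/2 = 29.7727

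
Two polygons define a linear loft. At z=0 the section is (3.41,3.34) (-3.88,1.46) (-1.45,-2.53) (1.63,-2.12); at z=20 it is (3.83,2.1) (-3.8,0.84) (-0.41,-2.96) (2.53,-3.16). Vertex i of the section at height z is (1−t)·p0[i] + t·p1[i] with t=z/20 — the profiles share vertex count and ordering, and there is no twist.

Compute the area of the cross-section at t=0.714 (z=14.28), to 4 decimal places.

Area at t=0.714: 24.6969

Cross-section at t=0.714: each vertex is (1-t)·p0[i] + t·p1[i].
  v1: (1-0.714)·(3.41,3.34) + 0.714·(3.83,2.1) = (3.7099,2.4546)
  v2: (1-0.714)·(-3.88,1.46) + 0.714·(-3.8,0.84) = (-3.8229,1.0173)
  v3: (1-0.714)·(-1.45,-2.53) + 0.714·(-0.41,-2.96) = (-0.7074,-2.8370)
  v4: (1-0.714)·(1.63,-2.12) + 0.714·(2.53,-3.16) = (2.2726,-2.8626)
Shoelace sum Σ(x_i·y_{i+1} − x_{i+1}·y_i):
  i=1: 3.7099·1.0173 − -3.8229·2.4546 = +13.1579 (running +13.1579)
  i=2: -3.8229·-2.8370 − -0.7074·1.0173 = +11.5653 (running +24.7232)
  i=3: -0.7074·-2.8626 − 2.2726·-2.8370 = +8.4725 (running +33.1957)
  i=4: 2.2726·2.4546 − 3.7099·-2.8626 = +16.1982 (running +49.3939)
Area = |Σ|/2 = |49.3939|/2 = 24.6969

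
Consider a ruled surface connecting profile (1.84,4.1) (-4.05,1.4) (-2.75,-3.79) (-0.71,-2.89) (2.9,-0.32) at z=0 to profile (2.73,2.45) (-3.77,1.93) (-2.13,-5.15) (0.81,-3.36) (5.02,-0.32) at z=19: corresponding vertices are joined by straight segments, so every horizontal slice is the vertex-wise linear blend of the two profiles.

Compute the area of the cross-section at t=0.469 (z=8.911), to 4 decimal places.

Area at t=0.469: 35.8052

Cross-section at t=0.469: each vertex is (1-t)·p0[i] + t·p1[i].
  v1: (1-0.469)·(1.84,4.1) + 0.469·(2.73,2.45) = (2.2574,3.3262)
  v2: (1-0.469)·(-4.05,1.4) + 0.469·(-3.77,1.93) = (-3.9187,1.6486)
  v3: (1-0.469)·(-2.75,-3.79) + 0.469·(-2.13,-5.15) = (-2.4592,-4.4278)
  v4: (1-0.469)·(-0.71,-2.89) + 0.469·(0.81,-3.36) = (0.0029,-3.1104)
  v5: (1-0.469)·(2.9,-0.32) + 0.469·(5.02,-0.32) = (3.8943,-0.3200)
Shoelace sum Σ(x_i·y_{i+1} − x_{i+1}·y_i):
  i=1: 2.2574·1.6486 − -3.9187·3.3262 = +16.7556 (running +16.7556)
  i=2: -3.9187·-4.4278 − -2.4592·1.6486 = +21.4055 (running +38.1611)
  i=3: -2.4592·-3.1104 − 0.0029·-4.4278 = +7.6620 (running +45.8231)
  i=4: 0.0029·-0.3200 − 3.8943·-3.1104 = +12.1120 (running +57.9350)
  i=5: 3.8943·3.3262 − 2.2574·-0.3200 = +13.6753 (running +71.6104)
Area = |Σ|/2 = |71.6104|/2 = 35.8052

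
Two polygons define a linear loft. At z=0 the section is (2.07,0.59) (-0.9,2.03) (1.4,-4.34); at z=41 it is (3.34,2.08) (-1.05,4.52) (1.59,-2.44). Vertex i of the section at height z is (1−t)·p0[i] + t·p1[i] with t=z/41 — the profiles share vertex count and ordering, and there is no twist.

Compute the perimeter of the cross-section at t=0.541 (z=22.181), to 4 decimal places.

Perimeter at t=0.541: 16.2386

Cross-section at t=0.541: each vertex is (1-t)·p0[i] + t·p1[i].
  v1: (1-0.541)·(2.07,0.59) + 0.541·(3.34,2.08) = (2.7571,1.3961)
  v2: (1-0.541)·(-0.9,2.03) + 0.541·(-1.05,4.52) = (-0.9811,3.3771)
  v3: (1-0.541)·(1.4,-4.34) + 0.541·(1.59,-2.44) = (1.5028,-3.3121)
Perimeter = Σ |v_{i+1} − v_i|:
  edge 1→2: √(-3.7382² + 1.9810²) = 4.2307 (running 4.2307)
  edge 2→3: √(2.4839² + -6.6892²) = 7.1355 (running 11.3662)
  edge 3→1: √(1.2543² + 4.7082²) = 4.8724 (running 16.2386)
Perimeter = 16.2386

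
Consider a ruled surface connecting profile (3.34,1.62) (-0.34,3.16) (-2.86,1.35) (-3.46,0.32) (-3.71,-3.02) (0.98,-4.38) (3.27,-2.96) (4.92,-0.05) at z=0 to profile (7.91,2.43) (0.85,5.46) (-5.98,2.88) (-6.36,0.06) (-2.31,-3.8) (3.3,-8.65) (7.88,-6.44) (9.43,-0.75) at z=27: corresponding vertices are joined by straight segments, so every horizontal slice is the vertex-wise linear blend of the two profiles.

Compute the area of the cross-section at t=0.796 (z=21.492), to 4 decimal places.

Cross-section at t=0.796: each vertex is (1-t)·p0[i] + t·p1[i].
  v1: (1-0.796)·(3.34,1.62) + 0.796·(7.91,2.43) = (6.9777,2.2648)
  v2: (1-0.796)·(-0.34,3.16) + 0.796·(0.85,5.46) = (0.6072,4.9908)
  v3: (1-0.796)·(-2.86,1.35) + 0.796·(-5.98,2.88) = (-5.3435,2.5679)
  v4: (1-0.796)·(-3.46,0.32) + 0.796·(-6.36,0.06) = (-5.7684,0.1130)
  v5: (1-0.796)·(-3.71,-3.02) + 0.796·(-2.31,-3.8) = (-2.5956,-3.6409)
  v6: (1-0.796)·(0.98,-4.38) + 0.796·(3.3,-8.65) = (2.8267,-7.7789)
  v7: (1-0.796)·(3.27,-2.96) + 0.796·(7.88,-6.44) = (6.9396,-5.7301)
  v8: (1-0.796)·(4.92,-0.05) + 0.796·(9.43,-0.75) = (8.5100,-0.6072)
Shoelace sum Σ(x_i·y_{i+1} − x_{i+1}·y_i):
  i=1: 6.9777·4.9908 − 0.6072·2.2648 = +33.4492 (running +33.4492)
  i=2: 0.6072·2.5679 − -5.3435·4.9908 = +28.2278 (running +61.6769)
  i=3: -5.3435·0.1130 − -5.7684·2.5679 = +14.2085 (running +75.8854)
  i=4: -5.7684·-3.6409 − -2.5956·0.1130 = +21.2955 (running +97.1809)
  i=5: -2.5956·-7.7789 − 2.8267·-3.6409 = +30.4827 (running +127.6636)
  i=6: 2.8267·-5.7301 − 6.9396·-7.7789 = +37.7850 (running +165.4486)
  i=7: 6.9396·-0.6072 − 8.5100·-5.7301 = +44.5491 (running +209.9976)
  i=8: 8.5100·2.2648 − 6.9777·-0.6072 = +23.5099 (running +233.5075)
Area = |Σ|/2 = |233.5075|/2 = 116.7538

Area at t=0.796: 116.7538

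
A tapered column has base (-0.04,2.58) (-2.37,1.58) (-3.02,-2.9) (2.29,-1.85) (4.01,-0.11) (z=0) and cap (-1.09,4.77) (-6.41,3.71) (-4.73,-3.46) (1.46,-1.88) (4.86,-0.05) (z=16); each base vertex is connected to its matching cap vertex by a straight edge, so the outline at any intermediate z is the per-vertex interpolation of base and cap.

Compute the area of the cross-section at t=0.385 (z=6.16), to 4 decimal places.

Area at t=0.385: 34.5635

Cross-section at t=0.385: each vertex is (1-t)·p0[i] + t·p1[i].
  v1: (1-0.385)·(-0.04,2.58) + 0.385·(-1.09,4.77) = (-0.4443,3.4231)
  v2: (1-0.385)·(-2.37,1.58) + 0.385·(-6.41,3.71) = (-3.9254,2.4001)
  v3: (1-0.385)·(-3.02,-2.9) + 0.385·(-4.73,-3.46) = (-3.6784,-3.1156)
  v4: (1-0.385)·(2.29,-1.85) + 0.385·(1.46,-1.88) = (1.9705,-1.8616)
  v5: (1-0.385)·(4.01,-0.11) + 0.385·(4.86,-0.05) = (4.3373,-0.0869)
Shoelace sum Σ(x_i·y_{i+1} − x_{i+1}·y_i):
  i=1: -0.4443·2.4001 − -3.9254·3.4231 = +12.3710 (running +12.3710)
  i=2: -3.9254·-3.1156 − -3.6784·2.4001 = +21.0582 (running +33.4292)
  i=3: -3.6784·-1.8616 − 1.9705·-3.1156 = +12.9866 (running +46.4158)
  i=4: 1.9705·-0.0869 − 4.3373·-1.8616 = +7.9028 (running +54.3186)
  i=5: 4.3373·3.4231 − -0.4443·-0.0869 = +14.8085 (running +69.1270)
Area = |Σ|/2 = |69.1270|/2 = 34.5635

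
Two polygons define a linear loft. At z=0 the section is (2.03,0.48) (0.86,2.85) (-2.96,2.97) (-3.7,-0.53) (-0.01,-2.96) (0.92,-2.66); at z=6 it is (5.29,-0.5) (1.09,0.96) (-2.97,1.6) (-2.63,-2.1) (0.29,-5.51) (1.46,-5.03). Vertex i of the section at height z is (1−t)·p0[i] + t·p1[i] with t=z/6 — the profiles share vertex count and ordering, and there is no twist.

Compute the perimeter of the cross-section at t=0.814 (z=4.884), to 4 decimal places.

Cross-section at t=0.814: each vertex is (1-t)·p0[i] + t·p1[i].
  v1: (1-0.814)·(2.03,0.48) + 0.814·(5.29,-0.5) = (4.6836,-0.3177)
  v2: (1-0.814)·(0.86,2.85) + 0.814·(1.09,0.96) = (1.0472,1.3115)
  v3: (1-0.814)·(-2.96,2.97) + 0.814·(-2.97,1.6) = (-2.9681,1.8548)
  v4: (1-0.814)·(-3.7,-0.53) + 0.814·(-2.63,-2.1) = (-2.8290,-1.8080)
  v5: (1-0.814)·(-0.01,-2.96) + 0.814·(0.29,-5.51) = (0.2342,-5.0357)
  v6: (1-0.814)·(0.92,-2.66) + 0.814·(1.46,-5.03) = (1.3596,-4.5892)
Perimeter = Σ |v_{i+1} − v_i|:
  edge 1→2: √(-3.6364² + 1.6293²) = 3.9847 (running 3.9847)
  edge 2→3: √(-4.0154² + 0.5433²) = 4.0519 (running 8.0367)
  edge 3→4: √(0.1391² + -3.6628²) = 3.6654 (running 11.7021)
  edge 4→5: √(3.0632² + -3.2277²) = 4.4499 (running 16.1520)
  edge 5→6: √(1.1254² + 0.4465²) = 1.2107 (running 17.3627)
  edge 6→1: √(3.3241² + 4.2715²) = 5.4125 (running 22.7752)
Perimeter = 22.7752

Perimeter at t=0.814: 22.7752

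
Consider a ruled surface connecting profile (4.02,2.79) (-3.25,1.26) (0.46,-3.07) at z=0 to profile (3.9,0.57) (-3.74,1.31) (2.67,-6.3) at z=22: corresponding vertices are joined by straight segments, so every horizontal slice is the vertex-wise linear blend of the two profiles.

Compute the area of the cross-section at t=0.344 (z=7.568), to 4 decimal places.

Area at t=0.344: 21.9259

Cross-section at t=0.344: each vertex is (1-t)·p0[i] + t·p1[i].
  v1: (1-0.344)·(4.02,2.79) + 0.344·(3.9,0.57) = (3.9787,2.0263)
  v2: (1-0.344)·(-3.25,1.26) + 0.344·(-3.74,1.31) = (-3.4186,1.2772)
  v3: (1-0.344)·(0.46,-3.07) + 0.344·(2.67,-6.3) = (1.2202,-4.1811)
Shoelace sum Σ(x_i·y_{i+1} − x_{i+1}·y_i):
  i=1: 3.9787·1.2772 − -3.4186·2.0263 = +12.0087 (running +12.0087)
  i=2: -3.4186·-4.1811 − 1.2202·1.2772 = +12.7349 (running +24.7436)
  i=3: 1.2202·2.0263 − 3.9787·-4.1811 = +19.1081 (running +43.8517)
Area = |Σ|/2 = |43.8517|/2 = 21.9259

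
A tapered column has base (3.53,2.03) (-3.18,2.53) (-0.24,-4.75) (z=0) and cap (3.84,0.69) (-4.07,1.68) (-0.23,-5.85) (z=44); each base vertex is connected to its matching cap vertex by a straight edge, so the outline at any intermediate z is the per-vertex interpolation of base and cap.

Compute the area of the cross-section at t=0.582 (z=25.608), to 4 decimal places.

Cross-section at t=0.582: each vertex is (1-t)·p0[i] + t·p1[i].
  v1: (1-0.582)·(3.53,2.03) + 0.582·(3.84,0.69) = (3.7104,1.2501)
  v2: (1-0.582)·(-3.18,2.53) + 0.582·(-4.07,1.68) = (-3.6980,2.0353)
  v3: (1-0.582)·(-0.24,-4.75) + 0.582·(-0.23,-5.85) = (-0.2342,-5.3902)
Shoelace sum Σ(x_i·y_{i+1} − x_{i+1}·y_i):
  i=1: 3.7104·2.0353 − -3.6980·1.2501 = +12.1747 (running +12.1747)
  i=2: -3.6980·-5.3902 − -0.2342·2.0353 = +20.4095 (running +32.5842)
  i=3: -0.2342·1.2501 − 3.7104·-5.3902 = +19.7072 (running +52.2914)
Area = |Σ|/2 = |52.2914|/2 = 26.1457

Area at t=0.582: 26.1457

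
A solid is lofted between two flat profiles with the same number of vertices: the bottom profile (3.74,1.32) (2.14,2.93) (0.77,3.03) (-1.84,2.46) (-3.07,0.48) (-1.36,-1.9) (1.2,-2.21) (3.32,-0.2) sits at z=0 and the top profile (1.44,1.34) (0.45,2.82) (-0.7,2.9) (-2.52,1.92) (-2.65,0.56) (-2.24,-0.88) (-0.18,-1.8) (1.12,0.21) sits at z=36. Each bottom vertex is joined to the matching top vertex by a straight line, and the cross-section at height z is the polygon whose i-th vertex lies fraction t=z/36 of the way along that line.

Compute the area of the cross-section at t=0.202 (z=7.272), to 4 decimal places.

Cross-section at t=0.202: each vertex is (1-t)·p0[i] + t·p1[i].
  v1: (1-0.202)·(3.74,1.32) + 0.202·(1.44,1.34) = (3.2754,1.3240)
  v2: (1-0.202)·(2.14,2.93) + 0.202·(0.45,2.82) = (1.7986,2.9078)
  v3: (1-0.202)·(0.77,3.03) + 0.202·(-0.7,2.9) = (0.4731,3.0037)
  v4: (1-0.202)·(-1.84,2.46) + 0.202·(-2.52,1.92) = (-1.9774,2.3509)
  v5: (1-0.202)·(-3.07,0.48) + 0.202·(-2.65,0.56) = (-2.9852,0.4962)
  v6: (1-0.202)·(-1.36,-1.9) + 0.202·(-2.24,-0.88) = (-1.5378,-1.6940)
  v7: (1-0.202)·(1.2,-2.21) + 0.202·(-0.18,-1.8) = (0.9212,-2.1272)
  v8: (1-0.202)·(3.32,-0.2) + 0.202·(1.12,0.21) = (2.8756,-0.1172)
Shoelace sum Σ(x_i·y_{i+1} − x_{i+1}·y_i):
  i=1: 3.2754·2.9078 − 1.7986·1.3240 = +7.1427 (running +7.1427)
  i=2: 1.7986·3.0037 − 0.4731·2.9078 = +4.0270 (running +11.1697)
  i=3: 0.4731·2.3509 − -1.9774·3.0037 = +7.0516 (running +18.2213)
  i=4: -1.9774·0.4962 − -2.9852·2.3509 = +6.0368 (running +24.2581)
  i=5: -2.9852·-1.6940 − -1.5378·0.4962 = +5.8197 (running +30.0778)
  i=6: -1.5378·-2.1272 − 0.9212·-1.6940 = +4.8316 (running +34.9095)
  i=7: 0.9212·-0.1172 − 2.8756·-2.1272 = +6.0090 (running +40.9184)
  i=8: 2.8756·1.3240 − 3.2754·-0.1172 = +4.1912 (running +45.1097)
Area = |Σ|/2 = |45.1097|/2 = 22.5548

Area at t=0.202: 22.5548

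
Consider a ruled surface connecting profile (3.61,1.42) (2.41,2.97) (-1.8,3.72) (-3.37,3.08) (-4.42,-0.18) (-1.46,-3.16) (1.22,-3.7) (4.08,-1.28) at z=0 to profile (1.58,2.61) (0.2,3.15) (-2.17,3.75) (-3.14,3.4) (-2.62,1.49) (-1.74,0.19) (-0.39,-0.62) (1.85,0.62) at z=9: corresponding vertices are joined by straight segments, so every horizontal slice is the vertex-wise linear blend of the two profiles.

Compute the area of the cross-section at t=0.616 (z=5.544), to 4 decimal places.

Cross-section at t=0.616: each vertex is (1-t)·p0[i] + t·p1[i].
  v1: (1-0.616)·(3.61,1.42) + 0.616·(1.58,2.61) = (2.3595,2.1530)
  v2: (1-0.616)·(2.41,2.97) + 0.616·(0.2,3.15) = (1.0486,3.0809)
  v3: (1-0.616)·(-1.8,3.72) + 0.616·(-2.17,3.75) = (-2.0279,3.7385)
  v4: (1-0.616)·(-3.37,3.08) + 0.616·(-3.14,3.4) = (-3.2283,3.2771)
  v5: (1-0.616)·(-4.42,-0.18) + 0.616·(-2.62,1.49) = (-3.3112,0.8487)
  v6: (1-0.616)·(-1.46,-3.16) + 0.616·(-1.74,0.19) = (-1.6325,-1.0964)
  v7: (1-0.616)·(1.22,-3.7) + 0.616·(-0.39,-0.62) = (0.2282,-1.8027)
  v8: (1-0.616)·(4.08,-1.28) + 0.616·(1.85,0.62) = (2.7063,-0.1096)
Shoelace sum Σ(x_i·y_{i+1} − x_{i+1}·y_i):
  i=1: 2.3595·3.0809 − 1.0486·2.1530 = +5.0116 (running +5.0116)
  i=2: 1.0486·3.7385 − -2.0279·3.0809 = +10.1681 (running +15.1797)
  i=3: -2.0279·3.2771 − -3.2283·3.7385 = +5.4233 (running +20.6030)
  i=4: -3.2283·0.8487 − -3.3112·3.2771 = +8.1113 (running +28.7143)
  i=5: -3.3112·-1.0964 − -1.6325·0.8487 = +5.0159 (running +33.7302)
  i=6: -1.6325·-1.8027 − 0.2282·-1.0964 = +3.1931 (running +36.9233)
  i=7: 0.2282·-0.1096 − 2.7063·-1.8027 = +4.8537 (running +41.7771)
  i=8: 2.7063·2.1530 − 2.3595·-0.1096 = +6.0854 (running +47.8625)
Area = |Σ|/2 = |47.8625|/2 = 23.9312

Area at t=0.616: 23.9312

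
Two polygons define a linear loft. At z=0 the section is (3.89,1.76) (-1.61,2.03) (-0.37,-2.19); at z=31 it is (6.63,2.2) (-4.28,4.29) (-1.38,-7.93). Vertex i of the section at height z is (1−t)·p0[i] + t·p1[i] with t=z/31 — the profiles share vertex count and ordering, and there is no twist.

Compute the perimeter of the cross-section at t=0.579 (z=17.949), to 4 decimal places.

Cross-section at t=0.579: each vertex is (1-t)·p0[i] + t·p1[i].
  v1: (1-0.579)·(3.89,1.76) + 0.579·(6.63,2.2) = (5.4765,2.0148)
  v2: (1-0.579)·(-1.61,2.03) + 0.579·(-4.28,4.29) = (-3.1559,3.3385)
  v3: (1-0.579)·(-0.37,-2.19) + 0.579·(-1.38,-7.93) = (-0.9548,-5.5135)
Perimeter = Σ |v_{i+1} − v_i|:
  edge 1→2: √(-8.6324² + 1.3238²) = 8.7333 (running 8.7333)
  edge 2→3: √(2.2011² + -8.8520²) = 9.1216 (running 17.8549)
  edge 3→1: √(6.4313² + 7.5282²) = 9.9013 (running 27.7561)
Perimeter = 27.7561

Perimeter at t=0.579: 27.7561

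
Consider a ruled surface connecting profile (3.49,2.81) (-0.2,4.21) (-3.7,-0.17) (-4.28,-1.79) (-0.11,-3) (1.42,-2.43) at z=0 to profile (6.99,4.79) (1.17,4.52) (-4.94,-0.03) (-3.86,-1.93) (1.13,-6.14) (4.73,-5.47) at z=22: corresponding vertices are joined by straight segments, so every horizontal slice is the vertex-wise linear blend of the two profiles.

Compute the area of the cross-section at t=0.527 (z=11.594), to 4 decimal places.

Cross-section at t=0.527: each vertex is (1-t)·p0[i] + t·p1[i].
  v1: (1-0.527)·(3.49,2.81) + 0.527·(6.99,4.79) = (5.3345,3.8535)
  v2: (1-0.527)·(-0.2,4.21) + 0.527·(1.17,4.52) = (0.5220,4.3734)
  v3: (1-0.527)·(-3.7,-0.17) + 0.527·(-4.94,-0.03) = (-4.3535,-0.0962)
  v4: (1-0.527)·(-4.28,-1.79) + 0.527·(-3.86,-1.93) = (-4.0587,-1.8638)
  v5: (1-0.527)·(-0.11,-3) + 0.527·(1.13,-6.14) = (0.5435,-4.6548)
  v6: (1-0.527)·(1.42,-2.43) + 0.527·(4.73,-5.47) = (3.1644,-4.0321)
Shoelace sum Σ(x_i·y_{i+1} − x_{i+1}·y_i):
  i=1: 5.3345·4.3734 − 0.5220·3.8535 = +21.3183 (running +21.3183)
  i=2: 0.5220·-0.0962 − -4.3535·4.3734 = +18.9892 (running +40.3074)
  i=3: -4.3535·-1.8638 − -4.0587·-0.0962 = +7.7234 (running +48.0308)
  i=4: -4.0587·-4.6548 − 0.5435·-1.8638 = +19.9051 (running +67.9359)
  i=5: 0.5435·-4.0321 − 3.1644·-4.6548 = +12.5381 (running +80.4740)
  i=6: 3.1644·3.8535 − 5.3345·-4.0321 = +33.7029 (running +114.1769)
Area = |Σ|/2 = |114.1769|/2 = 57.0885

Area at t=0.527: 57.0885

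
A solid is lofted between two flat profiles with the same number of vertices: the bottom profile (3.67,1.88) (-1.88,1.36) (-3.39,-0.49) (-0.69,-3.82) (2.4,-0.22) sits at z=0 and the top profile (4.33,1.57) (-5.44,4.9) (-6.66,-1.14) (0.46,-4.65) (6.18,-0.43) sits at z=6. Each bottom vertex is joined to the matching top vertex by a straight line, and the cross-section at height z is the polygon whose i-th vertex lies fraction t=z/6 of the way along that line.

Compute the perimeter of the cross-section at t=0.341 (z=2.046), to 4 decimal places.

Perimeter at t=0.341: 23.5990

Cross-section at t=0.341: each vertex is (1-t)·p0[i] + t·p1[i].
  v1: (1-0.341)·(3.67,1.88) + 0.341·(4.33,1.57) = (3.8951,1.7743)
  v2: (1-0.341)·(-1.88,1.36) + 0.341·(-5.44,4.9) = (-3.0940,2.5671)
  v3: (1-0.341)·(-3.39,-0.49) + 0.341·(-6.66,-1.14) = (-4.5051,-0.7117)
  v4: (1-0.341)·(-0.69,-3.82) + 0.341·(0.46,-4.65) = (-0.2978,-4.1030)
  v5: (1-0.341)·(2.4,-0.22) + 0.341·(6.18,-0.43) = (3.6890,-0.2916)
Perimeter = Σ |v_{i+1} − v_i|:
  edge 1→2: √(-6.9890² + 0.7929²) = 7.0338 (running 7.0338)
  edge 2→3: √(-1.4111² + -3.2788²) = 3.5696 (running 10.6034)
  edge 3→4: √(4.2072² + -3.3914²) = 5.4039 (running 16.0073)
  edge 4→5: √(3.9868² + 3.8114²) = 5.5156 (running 21.5229)
  edge 5→1: √(0.2061² + 2.0659²) = 2.0762 (running 23.5990)
Perimeter = 23.5990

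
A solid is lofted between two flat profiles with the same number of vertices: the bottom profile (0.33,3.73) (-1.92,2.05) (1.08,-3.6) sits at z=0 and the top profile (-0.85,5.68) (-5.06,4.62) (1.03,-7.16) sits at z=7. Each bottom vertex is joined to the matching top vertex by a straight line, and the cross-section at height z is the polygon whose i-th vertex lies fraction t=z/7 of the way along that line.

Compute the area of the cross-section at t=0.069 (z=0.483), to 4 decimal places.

Area at t=0.069: 9.8731

Cross-section at t=0.069: each vertex is (1-t)·p0[i] + t·p1[i].
  v1: (1-0.069)·(0.33,3.73) + 0.069·(-0.85,5.68) = (0.2486,3.8645)
  v2: (1-0.069)·(-1.92,2.05) + 0.069·(-5.06,4.62) = (-2.1367,2.2273)
  v3: (1-0.069)·(1.08,-3.6) + 0.069·(1.03,-7.16) = (1.0766,-3.8456)
Shoelace sum Σ(x_i·y_{i+1} − x_{i+1}·y_i):
  i=1: 0.2486·2.2273 − -2.1367·3.8645 = +8.8109 (running +8.8109)
  i=2: -2.1367·-3.8456 − 1.0766·2.2273 = +5.8190 (running +14.6299)
  i=3: 1.0766·3.8645 − 0.2486·-3.8456 = +5.1163 (running +19.7462)
Area = |Σ|/2 = |19.7462|/2 = 9.8731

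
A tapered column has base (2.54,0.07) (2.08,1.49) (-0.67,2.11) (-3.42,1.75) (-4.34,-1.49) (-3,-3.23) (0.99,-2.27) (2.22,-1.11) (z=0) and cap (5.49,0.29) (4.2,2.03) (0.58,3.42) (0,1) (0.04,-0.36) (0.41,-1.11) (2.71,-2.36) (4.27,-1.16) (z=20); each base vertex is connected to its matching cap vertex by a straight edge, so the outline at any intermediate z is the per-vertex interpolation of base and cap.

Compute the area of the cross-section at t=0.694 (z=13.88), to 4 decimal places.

Area at t=0.694: 21.5367

Cross-section at t=0.694: each vertex is (1-t)·p0[i] + t·p1[i].
  v1: (1-0.694)·(2.54,0.07) + 0.694·(5.49,0.29) = (4.5873,0.2227)
  v2: (1-0.694)·(2.08,1.49) + 0.694·(4.2,2.03) = (3.5513,1.8648)
  v3: (1-0.694)·(-0.67,2.11) + 0.694·(0.58,3.42) = (0.1975,3.0191)
  v4: (1-0.694)·(-3.42,1.75) + 0.694·(0,1) = (-1.0465,1.2295)
  v5: (1-0.694)·(-4.34,-1.49) + 0.694·(0.04,-0.36) = (-1.3003,-0.7058)
  v6: (1-0.694)·(-3,-3.23) + 0.694·(0.41,-1.11) = (-0.6335,-1.7587)
  v7: (1-0.694)·(0.99,-2.27) + 0.694·(2.71,-2.36) = (2.1837,-2.3325)
  v8: (1-0.694)·(2.22,-1.11) + 0.694·(4.27,-1.16) = (3.6427,-1.1447)
Shoelace sum Σ(x_i·y_{i+1} − x_{i+1}·y_i):
  i=1: 4.5873·1.8648 − 3.5513·0.2227 = +7.7634 (running +7.7634)
  i=2: 3.5513·3.0191 − 0.1975·1.8648 = +10.3535 (running +18.1169)
  i=3: 0.1975·1.2295 − -1.0465·3.0191 = +3.4024 (running +21.5194)
  i=4: -1.0465·-0.7058 − -1.3003·1.2295 = +2.3373 (running +23.8567)
  i=5: -1.3003·-1.7587 − -0.6335·-0.7058 = +1.8397 (running +25.6964)
  i=6: -0.6335·-2.3325 − 2.1837·-1.7587 = +5.3180 (running +31.0144)
  i=7: 2.1837·-1.1447 − 3.6427·-2.3325 = +5.9968 (running +37.0112)
  i=8: 3.6427·0.2227 − 4.5873·-1.1447 = +6.0622 (running +43.0734)
Area = |Σ|/2 = |43.0734|/2 = 21.5367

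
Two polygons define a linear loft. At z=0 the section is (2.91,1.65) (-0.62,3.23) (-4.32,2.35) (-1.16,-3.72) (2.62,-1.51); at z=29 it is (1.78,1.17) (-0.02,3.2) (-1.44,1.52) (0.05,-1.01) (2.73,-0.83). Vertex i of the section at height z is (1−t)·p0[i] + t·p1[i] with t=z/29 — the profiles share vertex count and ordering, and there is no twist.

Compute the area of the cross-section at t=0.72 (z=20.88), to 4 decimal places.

Cross-section at t=0.72: each vertex is (1-t)·p0[i] + t·p1[i].
  v1: (1-0.72)·(2.91,1.65) + 0.72·(1.78,1.17) = (2.0964,1.3044)
  v2: (1-0.72)·(-0.62,3.23) + 0.72·(-0.02,3.2) = (-0.1880,3.2084)
  v3: (1-0.72)·(-4.32,2.35) + 0.72·(-1.44,1.52) = (-2.2464,1.7524)
  v4: (1-0.72)·(-1.16,-3.72) + 0.72·(0.05,-1.01) = (-0.2888,-1.7688)
  v5: (1-0.72)·(2.62,-1.51) + 0.72·(2.73,-0.83) = (2.6992,-1.0204)
Shoelace sum Σ(x_i·y_{i+1} − x_{i+1}·y_i):
  i=1: 2.0964·3.2084 − -0.1880·1.3044 = +6.9713 (running +6.9713)
  i=2: -0.1880·1.7524 − -2.2464·3.2084 = +6.8779 (running +13.8492)
  i=3: -2.2464·-1.7688 − -0.2888·1.7524 = +4.4795 (running +18.3287)
  i=4: -0.2888·-1.0204 − 2.6992·-1.7688 = +5.0690 (running +23.3978)
  i=5: 2.6992·1.3044 − 2.0964·-1.0204 = +5.6600 (running +29.0578)
Area = |Σ|/2 = |29.0578|/2 = 14.5289

Area at t=0.72: 14.5289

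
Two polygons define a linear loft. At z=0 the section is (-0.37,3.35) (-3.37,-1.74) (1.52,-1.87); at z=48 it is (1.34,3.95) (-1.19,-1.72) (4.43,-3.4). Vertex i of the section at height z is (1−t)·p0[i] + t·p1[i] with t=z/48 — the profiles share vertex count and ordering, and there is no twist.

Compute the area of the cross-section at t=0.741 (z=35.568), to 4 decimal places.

Cross-section at t=0.741: each vertex is (1-t)·p0[i] + t·p1[i].
  v1: (1-0.741)·(-0.37,3.35) + 0.741·(1.34,3.95) = (0.8971,3.7946)
  v2: (1-0.741)·(-3.37,-1.74) + 0.741·(-1.19,-1.72) = (-1.7546,-1.7252)
  v3: (1-0.741)·(1.52,-1.87) + 0.741·(4.43,-3.4) = (3.6763,-3.0037)
Shoelace sum Σ(x_i·y_{i+1} − x_{i+1}·y_i):
  i=1: 0.8971·-1.7252 − -1.7546·3.7946 = +5.1104 (running +5.1104)
  i=2: -1.7546·-3.0037 − 3.6763·-1.7252 = +11.6127 (running +16.7231)
  i=3: 3.6763·3.7946 − 0.8971·-3.0037 = +16.6448 (running +33.3679)
Area = |Σ|/2 = |33.3679|/2 = 16.6840

Area at t=0.741: 16.6840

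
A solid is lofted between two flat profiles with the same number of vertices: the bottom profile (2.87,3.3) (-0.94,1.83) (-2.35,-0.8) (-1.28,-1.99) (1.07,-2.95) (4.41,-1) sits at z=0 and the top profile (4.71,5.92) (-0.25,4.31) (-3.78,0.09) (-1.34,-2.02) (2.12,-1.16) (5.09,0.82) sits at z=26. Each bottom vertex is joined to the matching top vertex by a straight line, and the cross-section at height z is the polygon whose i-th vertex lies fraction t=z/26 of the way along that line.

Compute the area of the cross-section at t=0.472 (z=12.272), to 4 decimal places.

Area at t=0.472: 33.2500

Cross-section at t=0.472: each vertex is (1-t)·p0[i] + t·p1[i].
  v1: (1-0.472)·(2.87,3.3) + 0.472·(4.71,5.92) = (3.7385,4.5366)
  v2: (1-0.472)·(-0.94,1.83) + 0.472·(-0.25,4.31) = (-0.6143,3.0006)
  v3: (1-0.472)·(-2.35,-0.8) + 0.472·(-3.78,0.09) = (-3.0250,-0.3799)
  v4: (1-0.472)·(-1.28,-1.99) + 0.472·(-1.34,-2.02) = (-1.3083,-2.0042)
  v5: (1-0.472)·(1.07,-2.95) + 0.472·(2.12,-1.16) = (1.5656,-2.1051)
  v6: (1-0.472)·(4.41,-1) + 0.472·(5.09,0.82) = (4.7310,-0.1410)
Shoelace sum Σ(x_i·y_{i+1} − x_{i+1}·y_i):
  i=1: 3.7385·3.0006 − -0.6143·4.5366 = +14.0045 (running +14.0045)
  i=2: -0.6143·-0.3799 − -3.0250·3.0006 = +9.3100 (running +23.3144)
  i=3: -3.0250·-2.0042 − -1.3083·-0.3799 = +5.5654 (running +28.8799)
  i=4: -1.3083·-2.1051 − 1.5656·-2.0042 = +5.8919 (running +34.7718)
  i=5: 1.5656·-0.1410 − 4.7310·-2.1051 = +9.7386 (running +44.5103)
  i=6: 4.7310·4.5366 − 3.7385·-0.1410 = +21.9896 (running +66.5000)
Area = |Σ|/2 = |66.5000|/2 = 33.2500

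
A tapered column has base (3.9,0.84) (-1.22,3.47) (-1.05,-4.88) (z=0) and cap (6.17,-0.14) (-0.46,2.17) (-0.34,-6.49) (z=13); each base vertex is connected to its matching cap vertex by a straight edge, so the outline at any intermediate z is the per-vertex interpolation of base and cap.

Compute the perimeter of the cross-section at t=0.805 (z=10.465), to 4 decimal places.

Cross-section at t=0.805: each vertex is (1-t)·p0[i] + t·p1[i].
  v1: (1-0.805)·(3.9,0.84) + 0.805·(6.17,-0.14) = (5.7273,0.0511)
  v2: (1-0.805)·(-1.22,3.47) + 0.805·(-0.46,2.17) = (-0.6082,2.4235)
  v3: (1-0.805)·(-1.05,-4.88) + 0.805·(-0.34,-6.49) = (-0.4785,-6.1761)
Perimeter = Σ |v_{i+1} − v_i|:
  edge 1→2: √(-6.3355² + 2.3724²) = 6.7652 (running 6.7652)
  edge 2→3: √(0.1297² + -8.5996²) = 8.6005 (running 15.3657)
  edge 3→1: √(6.2058² + 6.2272²) = 8.7914 (running 24.1571)
Perimeter = 24.1571

Perimeter at t=0.805: 24.1571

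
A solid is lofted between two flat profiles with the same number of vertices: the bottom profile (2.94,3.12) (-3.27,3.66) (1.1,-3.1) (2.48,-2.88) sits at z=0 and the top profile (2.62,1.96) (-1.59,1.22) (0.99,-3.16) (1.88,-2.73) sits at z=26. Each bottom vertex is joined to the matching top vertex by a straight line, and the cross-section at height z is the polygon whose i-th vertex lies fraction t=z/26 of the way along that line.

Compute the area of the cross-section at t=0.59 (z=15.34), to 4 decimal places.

Area at t=0.59: 16.5700

Cross-section at t=0.59: each vertex is (1-t)·p0[i] + t·p1[i].
  v1: (1-0.59)·(2.94,3.12) + 0.59·(2.62,1.96) = (2.7512,2.4356)
  v2: (1-0.59)·(-3.27,3.66) + 0.59·(-1.59,1.22) = (-2.2788,2.2204)
  v3: (1-0.59)·(1.1,-3.1) + 0.59·(0.99,-3.16) = (1.0351,-3.1354)
  v4: (1-0.59)·(2.48,-2.88) + 0.59·(1.88,-2.73) = (2.1260,-2.7915)
Shoelace sum Σ(x_i·y_{i+1} − x_{i+1}·y_i):
  i=1: 2.7512·2.2204 − -2.2788·2.4356 = +11.6590 (running +11.6590)
  i=2: -2.2788·-3.1354 − 1.0351·2.2204 = +4.8466 (running +16.5056)
  i=3: 1.0351·-2.7915 − 2.1260·-3.1354 = +3.7764 (running +20.2820)
  i=4: 2.1260·2.4356 − 2.7512·-2.7915 = +12.8581 (running +33.1401)
Area = |Σ|/2 = |33.1401|/2 = 16.5700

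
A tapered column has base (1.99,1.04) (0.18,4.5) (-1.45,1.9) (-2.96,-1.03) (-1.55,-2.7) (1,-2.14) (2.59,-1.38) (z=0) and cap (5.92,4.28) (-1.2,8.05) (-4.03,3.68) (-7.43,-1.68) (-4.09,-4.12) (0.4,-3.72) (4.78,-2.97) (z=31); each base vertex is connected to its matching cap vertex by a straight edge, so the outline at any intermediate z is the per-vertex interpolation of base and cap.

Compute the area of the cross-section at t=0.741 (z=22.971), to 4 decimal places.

Area at t=0.741: 77.8710

Cross-section at t=0.741: each vertex is (1-t)·p0[i] + t·p1[i].
  v1: (1-0.741)·(1.99,1.04) + 0.741·(5.92,4.28) = (4.9021,3.4408)
  v2: (1-0.741)·(0.18,4.5) + 0.741·(-1.2,8.05) = (-0.8426,7.1306)
  v3: (1-0.741)·(-1.45,1.9) + 0.741·(-4.03,3.68) = (-3.3618,3.2190)
  v4: (1-0.741)·(-2.96,-1.03) + 0.741·(-7.43,-1.68) = (-6.2723,-1.5116)
  v5: (1-0.741)·(-1.55,-2.7) + 0.741·(-4.09,-4.12) = (-3.4321,-3.7522)
  v6: (1-0.741)·(1,-2.14) + 0.741·(0.4,-3.72) = (0.5554,-3.3108)
  v7: (1-0.741)·(2.59,-1.38) + 0.741·(4.78,-2.97) = (4.2128,-2.5582)
Shoelace sum Σ(x_i·y_{i+1} − x_{i+1}·y_i):
  i=1: 4.9021·7.1306 − -0.8426·3.4408 = +37.8541 (running +37.8541)
  i=2: -0.8426·3.2190 − -3.3618·7.1306 = +21.2591 (running +59.1132)
  i=3: -3.3618·-1.5116 − -6.2723·3.2190 = +25.2721 (running +84.3853)
  i=4: -6.2723·-3.7522 − -3.4321·-1.5116 = +18.3467 (running +102.7320)
  i=5: -3.4321·-3.3108 − 0.5554·-3.7522 = +13.4470 (running +116.1791)
  i=6: 0.5554·-2.5582 − 4.2128·-3.3108 = +12.5268 (running +128.7059)
  i=7: 4.2128·3.4408 − 4.9021·-2.5582 = +27.0361 (running +155.7420)
Area = |Σ|/2 = |155.7420|/2 = 77.8710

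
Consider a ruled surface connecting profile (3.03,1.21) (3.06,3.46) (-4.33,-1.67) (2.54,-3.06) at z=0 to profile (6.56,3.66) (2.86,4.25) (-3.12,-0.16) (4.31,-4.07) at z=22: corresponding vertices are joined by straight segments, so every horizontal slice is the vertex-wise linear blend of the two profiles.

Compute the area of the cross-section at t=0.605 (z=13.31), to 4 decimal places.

Area at t=0.605: 34.4996

Cross-section at t=0.605: each vertex is (1-t)·p0[i] + t·p1[i].
  v1: (1-0.605)·(3.03,1.21) + 0.605·(6.56,3.66) = (5.1656,2.6923)
  v2: (1-0.605)·(3.06,3.46) + 0.605·(2.86,4.25) = (2.9390,3.9379)
  v3: (1-0.605)·(-4.33,-1.67) + 0.605·(-3.12,-0.16) = (-3.5979,-0.7564)
  v4: (1-0.605)·(2.54,-3.06) + 0.605·(4.31,-4.07) = (3.6109,-3.6711)
Shoelace sum Σ(x_i·y_{i+1} − x_{i+1}·y_i):
  i=1: 5.1656·3.9379 − 2.9390·2.6923 = +12.4295 (running +12.4295)
  i=2: 2.9390·-0.7564 − -3.5979·3.9379 = +11.9453 (running +24.3749)
  i=3: -3.5979·-3.6711 − 3.6109·-0.7564 = +15.9397 (running +40.3146)
  i=4: 3.6109·2.6923 − 5.1656·-3.6711 = +28.6847 (running +68.9992)
Area = |Σ|/2 = |68.9992|/2 = 34.4996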